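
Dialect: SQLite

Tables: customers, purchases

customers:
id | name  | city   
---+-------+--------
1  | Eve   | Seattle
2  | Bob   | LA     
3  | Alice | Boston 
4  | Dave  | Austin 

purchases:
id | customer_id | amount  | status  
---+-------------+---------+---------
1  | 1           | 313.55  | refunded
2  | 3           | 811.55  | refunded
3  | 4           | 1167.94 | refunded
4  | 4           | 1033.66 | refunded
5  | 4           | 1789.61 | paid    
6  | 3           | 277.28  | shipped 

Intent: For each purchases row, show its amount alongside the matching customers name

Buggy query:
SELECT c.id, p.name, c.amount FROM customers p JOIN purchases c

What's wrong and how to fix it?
Bug: Missing join condition: each purchases row is matched to all customers rows instead of just its own

Fix: Specify the join condition linking the foreign key to the parent id

Corrected query:
SELECT c.id, p.name, c.amount FROM customers p JOIN purchases c ON c.customer_id = p.id

Result:
id | name  | amount 
---+-------+--------
1  | Eve   | 313.55 
2  | Alice | 811.55 
3  | Dave  | 1167.94
4  | Dave  | 1033.66
5  | Dave  | 1789.61
6  | Alice | 277.28 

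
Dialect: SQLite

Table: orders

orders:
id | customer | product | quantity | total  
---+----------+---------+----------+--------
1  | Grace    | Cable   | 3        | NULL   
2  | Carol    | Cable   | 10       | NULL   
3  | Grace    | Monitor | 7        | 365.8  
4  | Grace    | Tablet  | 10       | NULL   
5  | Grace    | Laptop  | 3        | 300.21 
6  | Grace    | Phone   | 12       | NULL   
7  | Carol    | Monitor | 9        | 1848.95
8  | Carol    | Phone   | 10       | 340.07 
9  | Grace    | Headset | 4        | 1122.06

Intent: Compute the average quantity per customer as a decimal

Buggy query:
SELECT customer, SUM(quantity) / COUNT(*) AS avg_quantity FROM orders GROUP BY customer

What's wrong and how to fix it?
Bug: Both operands are integers, so '/' performs integer division and truncates

Fix: Multiply by 1.0 (or CAST to REAL) to force floating-point division

Corrected query:
SELECT customer, SUM(quantity) * 1.0 / COUNT(*) AS avg_quantity FROM orders GROUP BY customer

Result:
customer | avg_quantity
---------+-------------
Carol    | 9.666667    
Grace    | 6.5         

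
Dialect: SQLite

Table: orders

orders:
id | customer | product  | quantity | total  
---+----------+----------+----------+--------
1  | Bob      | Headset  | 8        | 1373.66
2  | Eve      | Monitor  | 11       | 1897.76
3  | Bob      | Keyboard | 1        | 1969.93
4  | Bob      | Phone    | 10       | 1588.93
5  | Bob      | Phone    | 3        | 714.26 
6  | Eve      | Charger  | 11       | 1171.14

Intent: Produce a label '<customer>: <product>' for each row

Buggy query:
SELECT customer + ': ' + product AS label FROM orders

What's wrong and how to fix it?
Bug: '+' is numeric addition; on text columns SQLite converts them to 0 instead of concatenating

Fix: Use the || operator for string concatenation

Corrected query:
SELECT customer || ': ' || product AS label FROM orders

Result:
label        
-------------
Bob: Headset 
Eve: Monitor 
Bob: Keyboard
Bob: Phone   
Bob: Phone   
Eve: Charger 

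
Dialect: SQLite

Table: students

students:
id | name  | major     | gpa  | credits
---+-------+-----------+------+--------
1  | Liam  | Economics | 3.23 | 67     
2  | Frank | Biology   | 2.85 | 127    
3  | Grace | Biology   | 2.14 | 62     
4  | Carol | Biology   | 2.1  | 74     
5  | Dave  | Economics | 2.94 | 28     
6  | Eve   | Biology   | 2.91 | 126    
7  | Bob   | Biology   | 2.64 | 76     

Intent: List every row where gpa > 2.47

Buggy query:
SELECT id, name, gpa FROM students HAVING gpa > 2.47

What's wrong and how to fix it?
Bug: This is a non-aggregate query (no GROUP BY, no aggregates), so in SQLite the HAVING clause is invalid here; a row-level condition belongs in WHERE

Fix: Replace HAVING with WHERE since the condition applies to individual rows

Corrected query:
SELECT id, name, gpa FROM students WHERE gpa > 2.47

Result:
id | name  | gpa 
---+-------+-----
1  | Liam  | 3.23
2  | Frank | 2.85
5  | Dave  | 2.94
6  | Eve   | 2.91
7  | Bob   | 2.64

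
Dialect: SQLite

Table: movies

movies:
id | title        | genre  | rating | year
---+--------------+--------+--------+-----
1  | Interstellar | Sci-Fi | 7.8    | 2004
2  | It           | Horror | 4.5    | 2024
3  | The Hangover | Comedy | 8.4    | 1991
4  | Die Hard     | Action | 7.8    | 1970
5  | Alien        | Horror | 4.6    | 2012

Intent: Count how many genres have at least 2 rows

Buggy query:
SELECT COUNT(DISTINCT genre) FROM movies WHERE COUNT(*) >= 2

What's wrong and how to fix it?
Bug: COUNT(*) cannot appear in WHERE; the per-group count doesn't exist yet

Fix: Use a subquery that GROUPs and filters with HAVING, then count its rows

Corrected query:
SELECT COUNT(*) FROM (SELECT genre FROM movies GROUP BY genre HAVING COUNT(*) >= 2)

Result:
COUNT(*)
--------
1       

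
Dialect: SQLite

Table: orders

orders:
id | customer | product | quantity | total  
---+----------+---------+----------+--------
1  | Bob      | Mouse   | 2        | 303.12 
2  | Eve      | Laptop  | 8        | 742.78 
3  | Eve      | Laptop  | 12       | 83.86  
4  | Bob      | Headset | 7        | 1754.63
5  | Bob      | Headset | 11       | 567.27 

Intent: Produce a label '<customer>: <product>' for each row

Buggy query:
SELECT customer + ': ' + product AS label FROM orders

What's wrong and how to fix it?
Bug: SQLite uses || for string concatenation; + coerces text to numbers (yielding 0)

Fix: Replace + with || to concatenate text

Corrected query:
SELECT customer || ': ' || product AS label FROM orders

Result:
label       
------------
Bob: Mouse  
Eve: Laptop 
Eve: Laptop 
Bob: Headset
Bob: Headset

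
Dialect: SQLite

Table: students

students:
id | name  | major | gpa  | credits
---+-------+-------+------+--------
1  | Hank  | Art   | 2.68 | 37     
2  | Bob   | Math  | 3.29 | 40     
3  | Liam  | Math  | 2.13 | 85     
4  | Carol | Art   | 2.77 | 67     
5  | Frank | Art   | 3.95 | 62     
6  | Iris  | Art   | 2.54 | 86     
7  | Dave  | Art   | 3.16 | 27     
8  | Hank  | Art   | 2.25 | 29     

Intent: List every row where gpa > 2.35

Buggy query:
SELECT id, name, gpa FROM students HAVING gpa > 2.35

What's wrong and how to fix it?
Bug: HAVING filters the output of aggregation, but this query has no GROUP BY and no aggregate functions, so SQLite rejects it (HAVING clause on a non-aggregate query); the condition here is per row

Fix: Use WHERE for row-level filtering

Corrected query:
SELECT id, name, gpa FROM students WHERE gpa > 2.35

Result:
id | name  | gpa 
---+-------+-----
1  | Hank  | 2.68
2  | Bob   | 3.29
4  | Carol | 2.77
5  | Frank | 3.95
6  | Iris  | 2.54
7  | Dave  | 3.16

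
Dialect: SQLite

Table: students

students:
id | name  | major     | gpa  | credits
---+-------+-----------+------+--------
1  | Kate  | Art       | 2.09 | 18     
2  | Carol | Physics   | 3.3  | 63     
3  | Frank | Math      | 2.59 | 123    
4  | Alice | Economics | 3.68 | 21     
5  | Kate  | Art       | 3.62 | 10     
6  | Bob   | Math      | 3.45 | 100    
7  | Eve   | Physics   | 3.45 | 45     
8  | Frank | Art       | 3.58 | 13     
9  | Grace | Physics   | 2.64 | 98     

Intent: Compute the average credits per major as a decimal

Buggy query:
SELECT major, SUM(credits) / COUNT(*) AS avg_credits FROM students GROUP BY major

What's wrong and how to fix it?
Bug: SUM(credits) and COUNT(*) are both integers; the division truncates the fractional part

Fix: Cast one side to REAL so the division keeps the fractional part

Corrected query:
SELECT major, SUM(credits) * 1.0 / COUNT(*) AS avg_credits FROM students GROUP BY major

Result:
major     | avg_credits
----------+------------
Art       | 13.666667  
Economics | 21         
Math      | 111.5      
Physics   | 68.666667  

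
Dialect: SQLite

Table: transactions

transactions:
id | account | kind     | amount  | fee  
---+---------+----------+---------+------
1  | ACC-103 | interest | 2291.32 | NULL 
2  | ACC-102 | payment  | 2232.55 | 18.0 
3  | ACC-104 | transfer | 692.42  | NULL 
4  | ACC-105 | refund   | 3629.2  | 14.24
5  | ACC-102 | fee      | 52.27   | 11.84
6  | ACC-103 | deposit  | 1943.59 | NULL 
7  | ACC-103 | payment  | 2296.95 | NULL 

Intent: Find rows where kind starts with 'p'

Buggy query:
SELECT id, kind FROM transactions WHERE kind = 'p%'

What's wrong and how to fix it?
Bug: '=' compares the literal string including the % character; pattern matching needs LIKE

Fix: Use LIKE for wildcard pattern matching

Corrected query:
SELECT id, kind FROM transactions WHERE kind LIKE 'p%'

Result:
id | kind   
---+--------
2  | payment
7  | payment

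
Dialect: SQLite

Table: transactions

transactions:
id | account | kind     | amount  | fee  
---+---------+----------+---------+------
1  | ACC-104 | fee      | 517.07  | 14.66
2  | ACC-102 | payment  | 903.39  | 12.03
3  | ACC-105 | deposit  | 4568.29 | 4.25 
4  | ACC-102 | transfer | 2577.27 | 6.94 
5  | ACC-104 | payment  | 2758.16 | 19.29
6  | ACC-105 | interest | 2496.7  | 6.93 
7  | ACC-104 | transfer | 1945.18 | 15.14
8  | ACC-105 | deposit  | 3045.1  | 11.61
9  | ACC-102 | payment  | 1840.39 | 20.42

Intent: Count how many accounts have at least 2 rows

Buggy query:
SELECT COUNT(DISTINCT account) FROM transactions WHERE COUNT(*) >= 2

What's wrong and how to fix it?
Bug: COUNT(*) cannot appear in WHERE; the per-group count doesn't exist yet

Fix: Group first with HAVING COUNT(*) >= 2, then COUNT the resulting groups

Corrected query:
SELECT COUNT(*) FROM (SELECT account FROM transactions GROUP BY account HAVING COUNT(*) >= 2)

Result:
COUNT(*)
--------
3       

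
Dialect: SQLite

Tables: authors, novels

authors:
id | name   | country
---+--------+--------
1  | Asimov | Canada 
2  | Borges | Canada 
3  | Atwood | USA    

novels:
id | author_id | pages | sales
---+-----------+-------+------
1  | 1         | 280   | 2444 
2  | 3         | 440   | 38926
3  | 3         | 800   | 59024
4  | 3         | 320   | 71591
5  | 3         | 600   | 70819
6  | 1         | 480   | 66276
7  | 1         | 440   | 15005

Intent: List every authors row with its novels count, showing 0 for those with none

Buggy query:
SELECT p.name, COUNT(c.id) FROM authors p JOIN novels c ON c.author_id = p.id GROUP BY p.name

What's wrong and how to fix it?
Bug: An inner join excludes parents with zero children

Fix: Switch to LEFT JOIN to retain unmatched parent rows

Corrected query:
SELECT p.name, COUNT(c.id) FROM authors p LEFT JOIN novels c ON c.author_id = p.id GROUP BY p.name

Result:
name   | COUNT(c.id)
-------+------------
Asimov | 3          
Atwood | 4          
Borges | 0          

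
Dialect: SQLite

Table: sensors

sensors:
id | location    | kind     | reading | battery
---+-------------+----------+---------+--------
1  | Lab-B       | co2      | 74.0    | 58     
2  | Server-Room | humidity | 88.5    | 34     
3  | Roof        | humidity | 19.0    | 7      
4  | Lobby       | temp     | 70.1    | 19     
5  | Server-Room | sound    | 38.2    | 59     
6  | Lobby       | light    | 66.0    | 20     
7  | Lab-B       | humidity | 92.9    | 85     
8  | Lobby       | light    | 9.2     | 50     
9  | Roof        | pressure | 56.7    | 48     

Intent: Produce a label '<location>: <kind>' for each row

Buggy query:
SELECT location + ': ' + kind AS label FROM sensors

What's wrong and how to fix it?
Bug: SQLite uses || for string concatenation; + coerces text to numbers (yielding 0)

Fix: Replace + with || to concatenate text

Corrected query:
SELECT location || ': ' || kind AS label FROM sensors

Result:
label                
---------------------
Lab-B: co2           
Server-Room: humidity
Roof: humidity       
Lobby: temp          
Server-Room: sound   
Lobby: light         
Lab-B: humidity      
Lobby: light         
Roof: pressure       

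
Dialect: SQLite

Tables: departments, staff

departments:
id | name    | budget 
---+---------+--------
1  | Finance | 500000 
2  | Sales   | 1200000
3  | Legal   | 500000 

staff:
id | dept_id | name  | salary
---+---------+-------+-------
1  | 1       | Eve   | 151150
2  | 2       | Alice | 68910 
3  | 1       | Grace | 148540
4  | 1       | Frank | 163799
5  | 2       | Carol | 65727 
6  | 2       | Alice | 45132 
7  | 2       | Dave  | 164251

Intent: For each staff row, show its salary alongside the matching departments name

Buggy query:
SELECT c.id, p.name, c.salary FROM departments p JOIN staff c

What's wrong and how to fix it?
Bug: JOIN with no ON clause produces a cartesian product; every staff row pairs with every departments row

Fix: Add ON c.dept_id = p.id to the JOIN

Corrected query:
SELECT c.id, p.name, c.salary FROM departments p JOIN staff c ON c.dept_id = p.id

Result:
id | name    | salary
---+---------+-------
1  | Finance | 151150
2  | Sales   | 68910 
3  | Finance | 148540
4  | Finance | 163799
5  | Sales   | 65727 
6  | Sales   | 45132 
7  | Sales   | 164251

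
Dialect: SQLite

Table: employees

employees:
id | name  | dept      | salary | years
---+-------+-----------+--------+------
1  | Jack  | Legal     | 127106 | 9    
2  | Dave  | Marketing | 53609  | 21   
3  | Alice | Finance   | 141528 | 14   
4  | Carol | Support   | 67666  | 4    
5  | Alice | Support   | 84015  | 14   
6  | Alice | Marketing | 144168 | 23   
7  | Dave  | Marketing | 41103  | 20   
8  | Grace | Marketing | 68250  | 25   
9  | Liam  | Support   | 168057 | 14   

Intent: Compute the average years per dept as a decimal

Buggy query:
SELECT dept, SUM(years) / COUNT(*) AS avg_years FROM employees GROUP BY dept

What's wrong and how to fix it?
Bug: SUM(years) and COUNT(*) are both integers; the division truncates the fractional part

Fix: Multiply by 1.0 (or CAST to REAL) to force floating-point division

Corrected query:
SELECT dept, SUM(years) * 1.0 / COUNT(*) AS avg_years FROM employees GROUP BY dept

Result:
dept      | avg_years
----------+----------
Finance   | 14       
Legal     | 9        
Marketing | 22.25    
Support   | 10.666667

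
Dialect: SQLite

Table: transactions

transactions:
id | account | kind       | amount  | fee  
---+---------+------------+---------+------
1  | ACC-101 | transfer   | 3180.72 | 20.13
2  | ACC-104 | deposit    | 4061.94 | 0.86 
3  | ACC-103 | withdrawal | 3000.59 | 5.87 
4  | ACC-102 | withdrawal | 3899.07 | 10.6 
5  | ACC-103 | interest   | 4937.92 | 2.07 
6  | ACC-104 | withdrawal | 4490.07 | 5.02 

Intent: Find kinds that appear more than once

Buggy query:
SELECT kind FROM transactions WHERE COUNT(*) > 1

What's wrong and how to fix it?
Bug: WHERE can't reference COUNT(*); aggregates are computed after WHERE

Fix: Group first, then use HAVING for the count condition

Corrected query:
SELECT kind FROM transactions GROUP BY kind HAVING COUNT(*) > 1

Result:
kind      
----------
withdrawal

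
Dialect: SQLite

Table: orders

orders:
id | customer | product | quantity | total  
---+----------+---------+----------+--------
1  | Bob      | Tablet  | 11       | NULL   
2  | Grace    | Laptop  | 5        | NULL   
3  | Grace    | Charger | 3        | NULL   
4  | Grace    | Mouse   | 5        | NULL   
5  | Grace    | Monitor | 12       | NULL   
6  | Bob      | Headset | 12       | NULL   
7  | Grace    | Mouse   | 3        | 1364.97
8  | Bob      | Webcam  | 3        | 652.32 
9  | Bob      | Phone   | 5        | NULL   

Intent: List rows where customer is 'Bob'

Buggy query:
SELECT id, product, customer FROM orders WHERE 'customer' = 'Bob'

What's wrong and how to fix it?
Bug: 'customer' in single quotes is a string literal, not the column; the comparison is literal-vs-literal and never true

Fix: Reference the column as customer without single quotes

Corrected query:
SELECT id, product, customer FROM orders WHERE customer = 'Bob'

Result:
id | product | customer
---+---------+---------
1  | Tablet  | Bob     
6  | Headset | Bob     
8  | Webcam  | Bob     
9  | Phone   | Bob     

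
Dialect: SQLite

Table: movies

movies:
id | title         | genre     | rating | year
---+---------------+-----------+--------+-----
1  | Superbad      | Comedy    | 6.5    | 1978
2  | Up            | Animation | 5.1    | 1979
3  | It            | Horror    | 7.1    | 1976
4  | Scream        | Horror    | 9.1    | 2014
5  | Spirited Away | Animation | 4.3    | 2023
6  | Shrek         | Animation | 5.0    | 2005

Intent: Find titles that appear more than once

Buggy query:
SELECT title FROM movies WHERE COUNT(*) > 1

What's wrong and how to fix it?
Bug: WHERE can't reference COUNT(*); aggregates are computed after WHERE

Fix: Group first, then use HAVING for the count condition

Corrected query:
SELECT title FROM movies GROUP BY title HAVING COUNT(*) > 1

Result:
(no rows)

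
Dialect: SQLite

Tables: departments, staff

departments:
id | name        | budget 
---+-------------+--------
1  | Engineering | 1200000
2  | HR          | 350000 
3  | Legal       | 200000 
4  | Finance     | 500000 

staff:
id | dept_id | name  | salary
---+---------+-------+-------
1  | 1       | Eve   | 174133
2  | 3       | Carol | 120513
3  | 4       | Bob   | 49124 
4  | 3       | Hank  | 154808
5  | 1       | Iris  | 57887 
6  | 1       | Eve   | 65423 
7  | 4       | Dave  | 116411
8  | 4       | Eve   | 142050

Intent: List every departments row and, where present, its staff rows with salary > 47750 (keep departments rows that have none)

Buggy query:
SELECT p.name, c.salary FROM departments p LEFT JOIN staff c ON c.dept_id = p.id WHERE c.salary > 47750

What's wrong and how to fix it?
Bug: Filtering c.salary in WHERE discards the NULL rows produced by LEFT JOIN, turning it into an inner join

Fix: Put 'c.salary > 47750' in the JOIN's ON clause instead of WHERE

Corrected query:
SELECT p.name, c.salary FROM departments p LEFT JOIN staff c ON c.dept_id = p.id AND c.salary > 47750

Result:
name        | salary
------------+-------
Engineering | 57887 
Engineering | 65423 
Engineering | 174133
HR          | NULL  
Legal       | 120513
Legal       | 154808
Finance     | 49124 
Finance     | 116411
Finance     | 142050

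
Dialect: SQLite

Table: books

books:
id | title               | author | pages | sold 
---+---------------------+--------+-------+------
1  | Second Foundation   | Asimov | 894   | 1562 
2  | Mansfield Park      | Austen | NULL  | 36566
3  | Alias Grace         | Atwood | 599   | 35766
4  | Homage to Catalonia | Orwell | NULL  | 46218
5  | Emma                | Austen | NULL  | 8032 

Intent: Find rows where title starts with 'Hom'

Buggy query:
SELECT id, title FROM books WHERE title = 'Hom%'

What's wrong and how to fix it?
Bug: Wildcards only work with LIKE; '=' treats '%' as a literal character

Fix: Use LIKE for wildcard pattern matching

Corrected query:
SELECT id, title FROM books WHERE title LIKE 'Hom%'

Result:
id | title              
---+--------------------
4  | Homage to Catalonia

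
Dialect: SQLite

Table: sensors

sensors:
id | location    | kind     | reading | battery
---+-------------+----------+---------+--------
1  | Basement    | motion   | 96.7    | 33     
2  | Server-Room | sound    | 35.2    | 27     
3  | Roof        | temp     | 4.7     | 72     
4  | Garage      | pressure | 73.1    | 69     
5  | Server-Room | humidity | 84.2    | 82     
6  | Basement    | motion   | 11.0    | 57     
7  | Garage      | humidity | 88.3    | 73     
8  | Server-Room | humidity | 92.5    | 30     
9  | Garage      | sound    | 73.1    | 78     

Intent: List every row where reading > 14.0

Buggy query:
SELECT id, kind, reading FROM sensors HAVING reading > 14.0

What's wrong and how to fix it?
Bug: HAVING filters the output of aggregation, but this query has no GROUP BY and no aggregate functions, so SQLite rejects it (HAVING clause on a non-aggregate query); the condition here is per row

Fix: Use WHERE for row-level filtering

Corrected query:
SELECT id, kind, reading FROM sensors WHERE reading > 14.0

Result:
id | kind     | reading
---+----------+--------
1  | motion   | 96.7   
2  | sound    | 35.2   
4  | pressure | 73.1   
5  | humidity | 84.2   
7  | humidity | 88.3   
8  | humidity | 92.5   
9  | sound    | 73.1   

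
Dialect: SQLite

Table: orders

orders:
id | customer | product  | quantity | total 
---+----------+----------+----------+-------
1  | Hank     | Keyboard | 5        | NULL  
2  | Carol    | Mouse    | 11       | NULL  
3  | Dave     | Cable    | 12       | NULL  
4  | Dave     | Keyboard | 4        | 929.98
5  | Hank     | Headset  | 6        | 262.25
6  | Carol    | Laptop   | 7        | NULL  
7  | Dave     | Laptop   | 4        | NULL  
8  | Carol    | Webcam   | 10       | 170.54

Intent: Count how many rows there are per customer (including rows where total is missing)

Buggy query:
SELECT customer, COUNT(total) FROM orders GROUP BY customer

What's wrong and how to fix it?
Bug: COUNT(column) counts non-NULL values only; rows with NULL total aren't counted

Fix: Use COUNT(*) to count all rows regardless of NULL

Corrected query:
SELECT customer, COUNT(*) FROM orders GROUP BY customer

Result:
customer | COUNT(*)
---------+---------
Carol    | 3       
Dave     | 3       
Hank     | 2       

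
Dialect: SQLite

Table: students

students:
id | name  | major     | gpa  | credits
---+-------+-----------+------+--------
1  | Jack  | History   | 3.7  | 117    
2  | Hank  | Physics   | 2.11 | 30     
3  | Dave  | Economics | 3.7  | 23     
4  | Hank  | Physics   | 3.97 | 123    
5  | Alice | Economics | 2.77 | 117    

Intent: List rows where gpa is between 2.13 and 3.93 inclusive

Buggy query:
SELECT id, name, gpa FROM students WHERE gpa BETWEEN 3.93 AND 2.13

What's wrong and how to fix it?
Bug: BETWEEN expects the lower bound first; with 3.93 AND 2.13 the range is empty

Fix: Write BETWEEN 2.13 AND 3.93

Corrected query:
SELECT id, name, gpa FROM students WHERE gpa BETWEEN 2.13 AND 3.93

Result:
id | name  | gpa 
---+-------+-----
1  | Jack  | 3.7 
3  | Dave  | 3.7 
5  | Alice | 2.77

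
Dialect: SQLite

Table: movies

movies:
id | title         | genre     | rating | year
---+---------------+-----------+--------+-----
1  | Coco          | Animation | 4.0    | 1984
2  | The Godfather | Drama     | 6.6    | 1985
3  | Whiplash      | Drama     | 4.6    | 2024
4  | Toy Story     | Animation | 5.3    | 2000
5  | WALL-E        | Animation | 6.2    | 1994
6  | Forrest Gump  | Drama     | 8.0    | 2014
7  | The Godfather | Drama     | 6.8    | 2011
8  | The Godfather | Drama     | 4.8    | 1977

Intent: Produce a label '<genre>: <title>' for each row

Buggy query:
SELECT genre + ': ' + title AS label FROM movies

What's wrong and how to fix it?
Bug: '+' is numeric addition; on text columns SQLite converts them to 0 instead of concatenating

Fix: Replace + with || to concatenate text

Corrected query:
SELECT genre || ': ' || title AS label FROM movies

Result:
label               
--------------------
Animation: Coco     
Drama: The Godfather
Drama: Whiplash     
Animation: Toy Story
Animation: WALL-E   
Drama: Forrest Gump 
Drama: The Godfather
Drama: The Godfather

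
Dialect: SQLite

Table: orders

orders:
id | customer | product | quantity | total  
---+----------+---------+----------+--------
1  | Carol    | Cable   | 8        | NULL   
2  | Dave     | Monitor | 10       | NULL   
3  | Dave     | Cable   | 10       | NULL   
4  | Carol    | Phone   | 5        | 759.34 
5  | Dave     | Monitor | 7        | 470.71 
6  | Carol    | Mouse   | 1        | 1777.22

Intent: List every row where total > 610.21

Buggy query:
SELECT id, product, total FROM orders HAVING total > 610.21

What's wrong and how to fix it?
Bug: HAVING filters the output of aggregation, but this query has no GROUP BY and no aggregate functions, so SQLite rejects it (HAVING clause on a non-aggregate query); the condition here is per row

Fix: Replace HAVING with WHERE since the condition applies to individual rows

Corrected query:
SELECT id, product, total FROM orders WHERE total > 610.21

Result:
id | product | total  
---+---------+--------
4  | Phone   | 759.34 
6  | Mouse   | 1777.22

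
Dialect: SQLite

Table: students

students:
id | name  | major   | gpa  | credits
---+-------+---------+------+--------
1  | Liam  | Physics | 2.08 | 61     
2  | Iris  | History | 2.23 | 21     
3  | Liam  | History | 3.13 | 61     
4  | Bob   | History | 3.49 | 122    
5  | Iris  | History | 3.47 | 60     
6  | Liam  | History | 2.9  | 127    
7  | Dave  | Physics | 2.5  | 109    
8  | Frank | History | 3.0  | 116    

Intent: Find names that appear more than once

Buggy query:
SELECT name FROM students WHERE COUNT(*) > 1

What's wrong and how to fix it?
Bug: WHERE can't reference COUNT(*); aggregates are computed after WHERE

Fix: Group first, then use HAVING for the count condition

Corrected query:
SELECT name FROM students GROUP BY name HAVING COUNT(*) > 1

Result:
name
----
Iris
Liam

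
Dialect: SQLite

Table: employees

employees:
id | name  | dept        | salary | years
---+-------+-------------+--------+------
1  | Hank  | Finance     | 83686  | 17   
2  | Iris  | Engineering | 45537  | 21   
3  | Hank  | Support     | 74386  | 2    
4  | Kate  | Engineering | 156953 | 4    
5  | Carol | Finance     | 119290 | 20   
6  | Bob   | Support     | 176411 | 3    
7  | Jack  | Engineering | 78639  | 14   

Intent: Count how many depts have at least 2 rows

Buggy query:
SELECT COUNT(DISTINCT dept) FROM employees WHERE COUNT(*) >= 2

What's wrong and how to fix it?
Bug: COUNT(*) cannot appear in WHERE; the per-group count doesn't exist yet

Fix: Group first with HAVING COUNT(*) >= 2, then COUNT the resulting groups

Corrected query:
SELECT COUNT(*) FROM (SELECT dept FROM employees GROUP BY dept HAVING COUNT(*) >= 2)

Result:
COUNT(*)
--------
3       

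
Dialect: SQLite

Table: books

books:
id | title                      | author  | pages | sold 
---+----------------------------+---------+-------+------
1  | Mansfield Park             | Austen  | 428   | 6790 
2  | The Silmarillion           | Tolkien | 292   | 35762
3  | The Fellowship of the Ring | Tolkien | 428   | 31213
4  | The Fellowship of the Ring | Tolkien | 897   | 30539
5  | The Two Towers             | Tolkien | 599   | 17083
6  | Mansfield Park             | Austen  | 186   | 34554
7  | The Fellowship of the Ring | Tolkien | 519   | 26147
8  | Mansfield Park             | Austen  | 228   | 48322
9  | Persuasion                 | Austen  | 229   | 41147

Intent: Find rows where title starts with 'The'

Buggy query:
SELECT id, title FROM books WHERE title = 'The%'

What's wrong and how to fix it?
Bug: '=' compares the literal string including the % character; pattern matching needs LIKE

Fix: Replace '=' with LIKE so 'The%' is treated as a pattern

Corrected query:
SELECT id, title FROM books WHERE title LIKE 'The%'

Result:
id | title                     
---+---------------------------
2  | The Silmarillion          
3  | The Fellowship of the Ring
4  | The Fellowship of the Ring
5  | The Two Towers            
7  | The Fellowship of the Ring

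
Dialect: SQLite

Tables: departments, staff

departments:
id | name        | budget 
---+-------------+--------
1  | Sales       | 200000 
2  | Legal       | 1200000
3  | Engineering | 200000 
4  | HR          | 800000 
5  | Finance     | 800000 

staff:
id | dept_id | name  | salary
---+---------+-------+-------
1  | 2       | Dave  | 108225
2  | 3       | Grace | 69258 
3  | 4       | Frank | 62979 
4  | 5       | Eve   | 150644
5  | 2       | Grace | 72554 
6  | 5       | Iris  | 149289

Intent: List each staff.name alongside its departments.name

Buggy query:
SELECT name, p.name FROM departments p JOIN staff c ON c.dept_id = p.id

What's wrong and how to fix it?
Bug: 'name' exists in both joined tables, so the database can't tell which one is meant

Fix: Prefix ambiguous columns with the table alias

Corrected query:
SELECT c.name, p.name FROM departments p JOIN staff c ON c.dept_id = p.id

Result:
name  | name       
------+------------
Dave  | Legal      
Grace | Engineering
Frank | HR         
Eve   | Finance    
Grace | Legal      
Iris  | Finance    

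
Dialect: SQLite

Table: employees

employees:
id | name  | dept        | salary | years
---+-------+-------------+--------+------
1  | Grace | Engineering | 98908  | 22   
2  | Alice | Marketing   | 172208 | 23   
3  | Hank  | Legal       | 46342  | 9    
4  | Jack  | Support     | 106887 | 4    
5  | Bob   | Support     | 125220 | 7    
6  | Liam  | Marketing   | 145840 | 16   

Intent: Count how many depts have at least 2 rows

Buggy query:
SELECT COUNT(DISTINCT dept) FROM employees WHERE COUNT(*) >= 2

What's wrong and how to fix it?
Bug: WHERE filters individual rows, not groups, so a group-level COUNT is invalid there

Fix: Use a subquery that GROUPs and filters with HAVING, then count its rows

Corrected query:
SELECT COUNT(*) FROM (SELECT dept FROM employees GROUP BY dept HAVING COUNT(*) >= 2)

Result:
COUNT(*)
--------
2       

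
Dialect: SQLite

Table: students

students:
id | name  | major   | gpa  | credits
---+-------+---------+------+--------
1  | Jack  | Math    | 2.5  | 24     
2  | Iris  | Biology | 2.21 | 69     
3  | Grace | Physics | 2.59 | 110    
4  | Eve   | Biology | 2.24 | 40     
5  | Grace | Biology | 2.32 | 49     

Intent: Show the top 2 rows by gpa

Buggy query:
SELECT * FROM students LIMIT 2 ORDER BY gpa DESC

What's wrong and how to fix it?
Bug: ORDER BY cannot follow LIMIT; LIMIT is the final clause

Fix: Swap the clauses: ORDER BY first, then LIMIT

Corrected query:
SELECT * FROM students ORDER BY gpa DESC LIMIT 2

Result:
id | name  | major   | gpa  | credits
---+-------+---------+------+--------
3  | Grace | Physics | 2.59 | 110    
1  | Jack  | Math    | 2.5  | 24     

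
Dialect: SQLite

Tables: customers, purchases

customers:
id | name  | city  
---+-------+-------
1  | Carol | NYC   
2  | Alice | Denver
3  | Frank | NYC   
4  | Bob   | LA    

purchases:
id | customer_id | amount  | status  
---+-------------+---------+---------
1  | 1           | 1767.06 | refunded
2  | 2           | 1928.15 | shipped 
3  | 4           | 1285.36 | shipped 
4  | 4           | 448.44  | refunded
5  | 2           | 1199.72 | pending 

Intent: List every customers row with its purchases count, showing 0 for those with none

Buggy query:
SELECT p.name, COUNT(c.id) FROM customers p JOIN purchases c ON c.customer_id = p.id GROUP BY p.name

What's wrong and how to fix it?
Bug: INNER JOIN drops customers rows that have no matching purchases rows

Fix: Use LEFT JOIN so parents without children still appear (COUNT(c.id) gives 0)

Corrected query:
SELECT p.name, COUNT(c.id) FROM customers p LEFT JOIN purchases c ON c.customer_id = p.id GROUP BY p.name

Result:
name  | COUNT(c.id)
------+------------
Alice | 2          
Bob   | 2          
Carol | 1          
Frank | 0          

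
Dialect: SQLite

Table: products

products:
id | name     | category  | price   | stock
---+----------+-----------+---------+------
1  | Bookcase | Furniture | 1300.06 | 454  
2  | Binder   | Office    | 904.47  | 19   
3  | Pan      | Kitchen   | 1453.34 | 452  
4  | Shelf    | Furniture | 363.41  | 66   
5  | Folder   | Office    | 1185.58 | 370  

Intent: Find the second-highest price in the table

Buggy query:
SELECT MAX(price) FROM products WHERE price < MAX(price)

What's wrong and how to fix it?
Bug: MAX(price) on the right of the comparison is an aggregate-in-WHERE error

Fix: Compute the overall MAX in a subquery, then take MAX of rows below it

Corrected query:
SELECT MAX(price) FROM products WHERE price < (SELECT MAX(price) FROM products)

Result:
MAX(price)
----------
1300.06   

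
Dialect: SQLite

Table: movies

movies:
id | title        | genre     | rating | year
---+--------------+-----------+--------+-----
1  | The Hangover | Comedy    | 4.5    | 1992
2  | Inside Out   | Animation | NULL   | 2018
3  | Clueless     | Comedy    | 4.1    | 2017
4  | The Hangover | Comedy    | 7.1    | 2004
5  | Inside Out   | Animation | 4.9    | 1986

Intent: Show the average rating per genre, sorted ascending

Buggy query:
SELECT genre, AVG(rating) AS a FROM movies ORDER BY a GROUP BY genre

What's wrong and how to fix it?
Bug: ORDER BY appears before GROUP BY; SQL clause order requires GROUP BY first

Fix: Move ORDER BY to the end, after GROUP BY

Corrected query:
SELECT genre, AVG(rating) AS a FROM movies GROUP BY genre ORDER BY a

Result:
genre     | a       
----------+---------
Animation | 4.9     
Comedy    | 5.233333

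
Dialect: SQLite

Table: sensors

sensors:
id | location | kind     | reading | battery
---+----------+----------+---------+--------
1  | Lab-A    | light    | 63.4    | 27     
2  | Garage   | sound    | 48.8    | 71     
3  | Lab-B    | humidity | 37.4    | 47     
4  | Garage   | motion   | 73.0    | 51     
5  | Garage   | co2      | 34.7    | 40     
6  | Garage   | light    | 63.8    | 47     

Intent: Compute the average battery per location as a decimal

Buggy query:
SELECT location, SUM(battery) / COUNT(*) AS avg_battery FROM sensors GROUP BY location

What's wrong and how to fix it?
Bug: SUM(battery) and COUNT(*) are both integers; the division truncates the fractional part

Fix: Multiply by 1.0 (or CAST to REAL) to force floating-point division

Corrected query:
SELECT location, SUM(battery) * 1.0 / COUNT(*) AS avg_battery FROM sensors GROUP BY location

Result:
location | avg_battery
---------+------------
Garage   | 52.25      
Lab-A    | 27         
Lab-B    | 47         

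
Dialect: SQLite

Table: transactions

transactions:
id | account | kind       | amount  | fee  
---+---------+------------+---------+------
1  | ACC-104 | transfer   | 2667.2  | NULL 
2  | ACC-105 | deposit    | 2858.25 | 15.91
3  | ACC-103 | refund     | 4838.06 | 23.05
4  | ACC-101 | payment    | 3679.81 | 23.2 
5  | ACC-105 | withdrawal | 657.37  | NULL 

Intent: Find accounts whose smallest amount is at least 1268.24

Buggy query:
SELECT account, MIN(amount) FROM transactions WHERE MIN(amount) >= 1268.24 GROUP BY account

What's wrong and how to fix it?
Bug: Aggregates like MIN are computed per group after WHERE runs

Fix: Use HAVING for the per-group MIN condition

Corrected query:
SELECT account, MIN(amount) FROM transactions GROUP BY account HAVING MIN(amount) >= 1268.24

Result:
account | MIN(amount)
--------+------------
ACC-101 | 3679.81    
ACC-103 | 4838.06    
ACC-104 | 2667.2     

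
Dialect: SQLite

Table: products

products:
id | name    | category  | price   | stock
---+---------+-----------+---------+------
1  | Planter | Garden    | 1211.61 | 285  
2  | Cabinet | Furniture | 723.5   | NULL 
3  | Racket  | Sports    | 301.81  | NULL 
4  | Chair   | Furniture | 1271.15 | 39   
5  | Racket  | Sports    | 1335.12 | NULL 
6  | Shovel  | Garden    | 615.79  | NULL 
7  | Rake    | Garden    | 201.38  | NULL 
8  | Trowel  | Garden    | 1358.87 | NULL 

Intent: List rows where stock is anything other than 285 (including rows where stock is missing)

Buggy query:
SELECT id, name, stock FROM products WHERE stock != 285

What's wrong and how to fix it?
Bug: 'stock != 285' is unknown when stock is NULL, so NULL rows are silently excluded

Fix: Handle NULL separately with IS NULL alongside the inequality

Corrected query:
SELECT id, name, stock FROM products WHERE stock != 285 OR stock IS NULL

Result:
id | name    | stock
---+---------+------
2  | Cabinet | NULL 
3  | Racket  | NULL 
4  | Chair   | 39   
5  | Racket  | NULL 
6  | Shovel  | NULL 
7  | Rake    | NULL 
8  | Trowel  | NULL 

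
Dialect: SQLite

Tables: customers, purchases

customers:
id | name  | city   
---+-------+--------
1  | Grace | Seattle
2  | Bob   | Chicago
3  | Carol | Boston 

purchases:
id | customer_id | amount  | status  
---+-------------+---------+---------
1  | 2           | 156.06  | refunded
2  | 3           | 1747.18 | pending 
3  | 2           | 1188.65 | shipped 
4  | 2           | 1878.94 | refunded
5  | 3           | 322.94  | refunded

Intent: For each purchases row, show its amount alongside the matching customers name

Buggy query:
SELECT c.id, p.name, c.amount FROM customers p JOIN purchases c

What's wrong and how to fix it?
Bug: JOIN with no ON clause produces a cartesian product; every purchases row pairs with every customers row

Fix: Specify the join condition linking the foreign key to the parent id

Corrected query:
SELECT c.id, p.name, c.amount FROM customers p JOIN purchases c ON c.customer_id = p.id

Result:
id | name  | amount 
---+-------+--------
1  | Bob   | 156.06 
2  | Carol | 1747.18
3  | Bob   | 1188.65
4  | Bob   | 1878.94
5  | Carol | 322.94 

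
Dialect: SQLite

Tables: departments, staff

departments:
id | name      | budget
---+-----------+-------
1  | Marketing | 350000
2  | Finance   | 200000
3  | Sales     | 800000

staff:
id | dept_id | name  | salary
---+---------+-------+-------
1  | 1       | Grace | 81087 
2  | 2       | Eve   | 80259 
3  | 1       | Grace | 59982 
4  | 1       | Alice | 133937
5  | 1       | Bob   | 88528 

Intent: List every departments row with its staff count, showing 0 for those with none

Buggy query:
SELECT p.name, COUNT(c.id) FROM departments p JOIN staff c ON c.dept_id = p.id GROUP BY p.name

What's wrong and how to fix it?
Bug: An inner join excludes parents with zero children

Fix: Switch to LEFT JOIN to retain unmatched parent rows

Corrected query:
SELECT p.name, COUNT(c.id) FROM departments p LEFT JOIN staff c ON c.dept_id = p.id GROUP BY p.name

Result:
name      | COUNT(c.id)
----------+------------
Finance   | 1          
Marketing | 4          
Sales     | 0          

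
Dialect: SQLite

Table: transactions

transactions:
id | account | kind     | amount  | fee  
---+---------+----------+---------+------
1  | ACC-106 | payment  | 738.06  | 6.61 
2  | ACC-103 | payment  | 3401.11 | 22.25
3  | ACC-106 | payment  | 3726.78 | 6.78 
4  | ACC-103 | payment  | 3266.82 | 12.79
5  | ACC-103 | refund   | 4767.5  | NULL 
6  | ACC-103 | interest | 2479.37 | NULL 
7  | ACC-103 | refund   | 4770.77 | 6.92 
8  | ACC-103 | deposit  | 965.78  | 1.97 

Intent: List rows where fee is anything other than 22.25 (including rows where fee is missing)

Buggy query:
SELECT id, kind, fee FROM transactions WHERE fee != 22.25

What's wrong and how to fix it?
Bug: Inequality against NULL is unknown, not true; rows with NULL are dropped

Fix: Add an explicit OR fee IS NULL to include the missing-value rows

Corrected query:
SELECT id, kind, fee FROM transactions WHERE fee != 22.25 OR fee IS NULL

Result:
id | kind     | fee  
---+----------+------
1  | payment  | 6.61 
3  | payment  | 6.78 
4  | payment  | 12.79
5  | refund   | NULL 
6  | interest | NULL 
7  | refund   | 6.92 
8  | deposit  | 1.97 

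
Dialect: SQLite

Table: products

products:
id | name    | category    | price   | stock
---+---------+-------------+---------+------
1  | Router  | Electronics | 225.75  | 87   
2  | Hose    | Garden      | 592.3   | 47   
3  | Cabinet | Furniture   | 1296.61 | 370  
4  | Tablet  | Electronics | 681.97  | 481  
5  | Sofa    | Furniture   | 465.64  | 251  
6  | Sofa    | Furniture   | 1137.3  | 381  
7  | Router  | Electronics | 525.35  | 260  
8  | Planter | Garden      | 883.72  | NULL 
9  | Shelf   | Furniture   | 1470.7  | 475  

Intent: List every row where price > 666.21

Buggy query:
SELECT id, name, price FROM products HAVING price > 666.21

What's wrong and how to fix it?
Bug: This is a non-aggregate query (no GROUP BY, no aggregates), so in SQLite the HAVING clause is invalid here; a row-level condition belongs in WHERE

Fix: Replace HAVING with WHERE since the condition applies to individual rows

Corrected query:
SELECT id, name, price FROM products WHERE price > 666.21

Result:
id | name    | price  
---+---------+--------
3  | Cabinet | 1296.61
4  | Tablet  | 681.97 
6  | Sofa    | 1137.3 
8  | Planter | 883.72 
9  | Shelf   | 1470.7 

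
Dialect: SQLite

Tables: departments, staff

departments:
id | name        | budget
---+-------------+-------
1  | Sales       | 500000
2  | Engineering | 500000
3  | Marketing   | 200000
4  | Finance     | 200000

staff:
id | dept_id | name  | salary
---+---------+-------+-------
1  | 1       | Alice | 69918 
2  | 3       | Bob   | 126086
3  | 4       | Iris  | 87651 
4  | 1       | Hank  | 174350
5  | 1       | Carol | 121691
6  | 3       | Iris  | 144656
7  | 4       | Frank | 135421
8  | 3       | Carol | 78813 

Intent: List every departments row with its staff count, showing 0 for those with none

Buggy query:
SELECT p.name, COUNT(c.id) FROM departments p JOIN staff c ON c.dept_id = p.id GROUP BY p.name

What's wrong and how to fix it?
Bug: An inner join excludes parents with zero children

Fix: Switch to LEFT JOIN to retain unmatched parent rows

Corrected query:
SELECT p.name, COUNT(c.id) FROM departments p LEFT JOIN staff c ON c.dept_id = p.id GROUP BY p.name

Result:
name        | COUNT(c.id)
------------+------------
Engineering | 0          
Finance     | 2          
Marketing   | 3          
Sales       | 3          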